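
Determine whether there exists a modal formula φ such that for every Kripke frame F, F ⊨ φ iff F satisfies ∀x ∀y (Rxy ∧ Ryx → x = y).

Modal frame validity is preserved under surjective bounded morphisms.
The 6-cycle (worlds 0,1,2,3,4,5 with 0→1→2→3→4→5→0) is antisymmetric. Sending even-indexed worlds to s and odd-indexed worlds to t is a surjective bounded morphism onto the two-world frame with s↔t, which is not antisymmetric.
So no modal formula (or set of formulas) defines exactly the antisymmetric frames.

Not definable by any modal formula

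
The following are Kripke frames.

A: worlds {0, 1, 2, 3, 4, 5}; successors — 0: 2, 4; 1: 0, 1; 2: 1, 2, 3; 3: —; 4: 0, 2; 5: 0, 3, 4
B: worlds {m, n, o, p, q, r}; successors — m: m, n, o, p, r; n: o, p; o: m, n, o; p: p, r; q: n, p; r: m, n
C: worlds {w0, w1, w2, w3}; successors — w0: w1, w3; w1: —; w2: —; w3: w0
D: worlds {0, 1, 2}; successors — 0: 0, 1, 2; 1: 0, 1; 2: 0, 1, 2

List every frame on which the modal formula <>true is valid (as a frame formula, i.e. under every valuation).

Frame correspondent (Sahlqvist): forall x exists y Rxy — i.e. seriality.
A: fails — world 3 has no successor.
B: satisfies the condition.
C: fails — world w1 has no successor.
D: satisfies the condition.

B, D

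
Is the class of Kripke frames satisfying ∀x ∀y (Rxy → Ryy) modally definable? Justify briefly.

Yes, by □(□r → r)

Yes: it is shift-reflexivity, defined by the T□ schema □(□r → r).
Suppose □(□r→r) is valid. Take Rxy and set V(r)={w : Ryw}. Then at y, □r holds; since □(□r→r) at x, □r→r at y, so r at y, i.e. Ryy.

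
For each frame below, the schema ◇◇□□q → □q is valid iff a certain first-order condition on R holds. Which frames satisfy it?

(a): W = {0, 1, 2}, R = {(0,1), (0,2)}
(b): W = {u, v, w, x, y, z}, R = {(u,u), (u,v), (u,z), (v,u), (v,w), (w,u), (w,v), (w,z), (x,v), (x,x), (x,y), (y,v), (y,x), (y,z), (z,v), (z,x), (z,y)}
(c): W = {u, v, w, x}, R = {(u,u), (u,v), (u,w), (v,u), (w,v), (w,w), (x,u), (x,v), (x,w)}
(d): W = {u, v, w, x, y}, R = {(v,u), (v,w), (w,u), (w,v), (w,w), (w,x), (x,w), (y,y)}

Frame correspondent (Sahlqvist): ∀x ∀y ∀z ((xR²y ∧ xRz) → ∃w (yR²w ∧ z = w)) — i.e. a generalized confluence (Geach) condition.
(a): condition met.
(b): fails — uR²y, uRz but no t with yR²t and z=t.
(c): condition met.
(d): fails — vR²u, vRu but no t with uR²t and u=t.

(a), (c)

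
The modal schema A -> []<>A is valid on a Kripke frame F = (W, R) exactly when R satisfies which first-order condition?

Suppose A→□◇A is valid. Take Rxy and set V(A)={x}. Then A at x, so □◇A at x, so ◇A at y, so some z with Ryz has A; z=x, i.e. Ryx.
Conversely, on a frame with symmetry the schema holds at every world under every valuation.
Frame condition: forall x forall y (Rxy -> Ryx).

symmetry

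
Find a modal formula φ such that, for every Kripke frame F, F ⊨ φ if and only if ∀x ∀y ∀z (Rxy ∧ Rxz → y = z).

◇s → □s

The condition is partial functionality. The CD schema ◇s → □s defines it.
Suppose ◇s→□s is valid. Take Rxy, Rxz and set V(s)={y}. Then ◇s at x, so □s at x, so s at z, i.e. z=y.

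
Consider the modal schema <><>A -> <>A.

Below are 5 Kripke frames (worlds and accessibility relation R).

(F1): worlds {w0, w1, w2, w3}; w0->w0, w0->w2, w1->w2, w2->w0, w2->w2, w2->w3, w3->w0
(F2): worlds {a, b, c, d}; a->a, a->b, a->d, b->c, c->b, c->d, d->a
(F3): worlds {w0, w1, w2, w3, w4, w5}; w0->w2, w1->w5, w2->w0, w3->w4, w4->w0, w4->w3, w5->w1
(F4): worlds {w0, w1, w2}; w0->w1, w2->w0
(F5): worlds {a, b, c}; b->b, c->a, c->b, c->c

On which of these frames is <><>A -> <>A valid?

Frame correspondent (Sahlqvist): forall x forall y forall z (Rxy & Ryz -> Rxz) — i.e. transitivity.
(F1): fails — Rw1w2 and Rw2w0 but not Rw1w0.
(F2): fails — Rbc and Rcd but not Rbd.
(F3): fails — Rw1w5 and Rw5w1 but not Rw1w1.
(F4): fails — Rw2w0 and Rw0w1 but not Rw2w1.
(F5): condition met.
Valid on: (F5).

(F5)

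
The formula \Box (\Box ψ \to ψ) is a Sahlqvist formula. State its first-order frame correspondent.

Shift-reflexivity

Suppose □(□ψ→ψ) is valid. Take Rxy and set V(ψ)={w : Ryw}. Then at y, □ψ holds; since □(□ψ→ψ) at x, □ψ→ψ at y, so ψ at y, i.e. Ryy.
The converse is a direct semantic check.
Frame condition: \forall x \forall y (Rxy \to Ryy).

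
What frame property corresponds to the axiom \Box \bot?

Emptiness of R

□⊥ is valid iff no world has any successor (otherwise □⊥ fails at any world with one).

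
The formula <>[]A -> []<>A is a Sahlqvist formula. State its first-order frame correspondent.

convergence

Suppose ◇□A→□◇A is valid. Take Rxy, Rxz and set V(A)={w : Ryw}. Then □A at y so ◇□A at x, so □◇A at x, so ◇A at z, giving w with Rzw and Ryw.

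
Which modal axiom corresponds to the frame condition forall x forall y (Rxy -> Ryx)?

This is symmetry; the standard corresponding axiom is B: r → □◇r.
Suppose r→□◇r is valid. Take Rxy and set V(r)={x}. Then r at x, so □◇r at x, so ◇r at y, so some z with Ryz has r; z=x, i.e. Ryx.

r → □◇r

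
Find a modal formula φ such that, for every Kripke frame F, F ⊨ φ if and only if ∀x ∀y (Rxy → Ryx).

r → □◇r

This is symmetry; the standard corresponding axiom is B: r → □◇r.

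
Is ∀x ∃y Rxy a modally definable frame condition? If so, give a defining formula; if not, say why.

Definable; □q → ◇q defines it

This is a Sahlqvist condition; the D axiom □q → ◇q defines it.
Suppose □q→◇q is valid. At any x set V(q)=W. Then □q at x, so ◇q at x, so x has a successor.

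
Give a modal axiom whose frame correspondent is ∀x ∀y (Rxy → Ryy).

□(□s → s)

The condition is shift-reflexivity. The T□ schema □(□s → s) defines it.
Suppose □(□s→s) is valid. Take Rxy and set V(s)={w : Ryw}. Then at y, □s holds; since □(□s→s) at x, □s→s at y, so s at y, i.e. Ryy.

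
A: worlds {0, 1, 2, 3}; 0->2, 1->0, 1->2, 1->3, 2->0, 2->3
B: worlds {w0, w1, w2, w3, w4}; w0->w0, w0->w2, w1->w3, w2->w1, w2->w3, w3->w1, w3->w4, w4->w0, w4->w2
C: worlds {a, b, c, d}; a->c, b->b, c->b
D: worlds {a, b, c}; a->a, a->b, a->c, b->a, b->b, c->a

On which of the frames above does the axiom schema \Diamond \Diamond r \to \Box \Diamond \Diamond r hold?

This is the axiom for a generalized confluence (Geach) condition; its first-order frame correspondent is \forall x \forall y \forall z ((x R^2 y \wedge xRz) \to \exists w (y = w \wedge z R^2 w)).
A: fails — 0R²0, 0R2 but no w with 0=w and 2R²w.
B: fails — w0R²w0, w0Rw2 but no w with w0=w and w2R²w.
C: satisfies the condition.
D: satisfies the condition.

C, D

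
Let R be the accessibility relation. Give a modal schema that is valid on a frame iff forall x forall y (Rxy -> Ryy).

□(□q → q)

A defining formula is □(□q → q) (the T□ axiom).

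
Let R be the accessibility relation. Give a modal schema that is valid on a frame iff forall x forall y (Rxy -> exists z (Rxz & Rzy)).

This is density; the standard corresponding axiom is C4: □□q → □q.
Suppose □□q→□q is valid. Take Rxy and set V(q)={w : xR²w}. Then □□q at x, so □q at x, so q at y, i.e. ∃z(Rxz∧Rzy).

□□q → □q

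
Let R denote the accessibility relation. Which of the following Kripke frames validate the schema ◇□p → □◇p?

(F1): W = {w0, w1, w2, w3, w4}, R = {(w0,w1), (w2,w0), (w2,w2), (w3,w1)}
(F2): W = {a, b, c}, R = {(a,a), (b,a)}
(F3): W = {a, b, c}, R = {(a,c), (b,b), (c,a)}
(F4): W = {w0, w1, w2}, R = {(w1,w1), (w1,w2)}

(F2), (F3)

This is the axiom for convergence; its first-order frame correspondent is ∀x ∀y ∀z (Rxy ∧ Rxz → ∃w (Ryw ∧ Rzw)).
(F1): fails — Rw0w1 and Rw0w1 but w1 and w1 have no common successor.
(F2): holds.
(F3): holds.
(F4): fails — Rw1w2 and Rw1w2 but w2 and w2 have no common successor.
Valid on: (F2), (F3).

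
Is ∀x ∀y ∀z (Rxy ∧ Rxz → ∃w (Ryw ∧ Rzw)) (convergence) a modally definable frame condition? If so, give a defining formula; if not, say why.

Yes — defined by ◇□r → □◇r

This is a Sahlqvist condition; the .2 axiom ◇□r → □◇r defines it.
Suppose ◇□r→□◇r is valid. Take Rxy, Rxz and set V(r)={w : Ryw}. Then □r at y so ◇□r at x, so □◇r at x, so ◇r at z, giving w with Rzw and Ryw.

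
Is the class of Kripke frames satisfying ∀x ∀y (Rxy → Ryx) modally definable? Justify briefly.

This is a Sahlqvist condition; the B axiom p → □◇p defines it.
Suppose p→□◇p is valid. Take Rxy and set V(p)={x}. Then p at x, so □◇p at x, so ◇p at y, so some z with Ryz has p; z=x, i.e. Ryx.

Yes — defined by p → □◇p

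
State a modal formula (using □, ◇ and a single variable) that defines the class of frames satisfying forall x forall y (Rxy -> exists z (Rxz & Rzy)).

The condition is density. The C4 schema □□ψ → □ψ defines it.
Suppose □□ψ→□ψ is valid. Take Rxy and set V(ψ)={w : xR²w}. Then □□ψ at x, so □ψ at x, so ψ at y, i.e. ∃z(Rxz∧Rzy).

□□ψ → □ψ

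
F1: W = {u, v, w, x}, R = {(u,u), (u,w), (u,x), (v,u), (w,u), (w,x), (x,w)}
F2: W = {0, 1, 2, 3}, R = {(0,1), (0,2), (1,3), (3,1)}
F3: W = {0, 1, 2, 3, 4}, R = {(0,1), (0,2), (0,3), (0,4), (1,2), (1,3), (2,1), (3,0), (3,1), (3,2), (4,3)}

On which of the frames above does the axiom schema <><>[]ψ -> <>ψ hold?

F2

Frame correspondent (Sahlqvist): forall x forall y (x R^2 y -> exists w (yRw & xRw)) — i.e. a generalized confluence (Geach) condition.
F1: fails — vR²x but no t with xRt and vRt.
F2: holds.
F3: fails — 1R²2 but no w with 2Rw and 1Rw.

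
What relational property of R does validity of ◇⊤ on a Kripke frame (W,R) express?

seriality

◇⊤ holds at w iff w has a successor, so frame-validity of ◇⊤ is exactly seriality. Equivalently via □r → ◇r:
Suppose □r→◇r is valid. At any x set V(r)=W. Then □r at x, so ◇r at x, so x has a successor.
Conversely, on a frame with seriality the schema holds at every world under every valuation.
Frame condition: ∀x ∃y Rxy.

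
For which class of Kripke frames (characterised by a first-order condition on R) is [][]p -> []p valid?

This is the C4 axiom.
It corresponds to density: forall x forall y (Rxy -> exists z (Rxz & Rzy)).

Density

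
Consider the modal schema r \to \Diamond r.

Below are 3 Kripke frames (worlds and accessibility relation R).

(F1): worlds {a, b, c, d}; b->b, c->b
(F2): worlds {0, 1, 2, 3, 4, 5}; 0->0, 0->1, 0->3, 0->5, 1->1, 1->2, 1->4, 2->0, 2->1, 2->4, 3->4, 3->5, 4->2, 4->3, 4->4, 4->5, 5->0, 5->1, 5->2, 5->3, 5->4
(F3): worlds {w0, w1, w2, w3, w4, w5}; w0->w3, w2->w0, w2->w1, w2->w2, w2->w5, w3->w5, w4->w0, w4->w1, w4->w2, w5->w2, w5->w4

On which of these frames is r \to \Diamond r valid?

none

Frame correspondent (Sahlqvist): \forall x \exists w (x = w \wedge xRw) — i.e. a generalized confluence (Geach) condition.
(F1): fails — at a but no w with a=w and aRw.
(F2): fails — at 2 but no w with 2=w and 2Rw.
(F3): fails — at w0 but no w with w0=w and w0Rw.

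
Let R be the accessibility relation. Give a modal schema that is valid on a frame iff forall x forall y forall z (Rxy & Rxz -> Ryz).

◇ψ → □◇ψ

The condition is the Euclidean property. The 5 schema ◇ψ → □◇ψ defines it.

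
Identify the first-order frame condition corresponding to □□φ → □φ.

Suppose □□φ→□φ is valid. Take Rxy and set V(φ)={w : xR²w}. Then □□φ at x, so □φ at x, so φ at y, i.e. ∃z(Rxz∧Rzy).

density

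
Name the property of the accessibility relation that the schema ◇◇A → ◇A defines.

Transitivity

This schema is equivalent to the 4 axiom □A → □□A.
It corresponds to transitivity: ∀x ∀y ∀z (Rxy ∧ Ryz → Rxz).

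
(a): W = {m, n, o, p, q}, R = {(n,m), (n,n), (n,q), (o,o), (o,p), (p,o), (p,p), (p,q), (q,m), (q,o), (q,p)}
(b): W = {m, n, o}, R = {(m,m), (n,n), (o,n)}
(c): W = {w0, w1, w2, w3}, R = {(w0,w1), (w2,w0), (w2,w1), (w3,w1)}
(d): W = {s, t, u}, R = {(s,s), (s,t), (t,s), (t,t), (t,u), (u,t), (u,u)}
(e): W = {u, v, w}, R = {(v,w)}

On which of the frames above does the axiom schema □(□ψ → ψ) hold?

Frame correspondent (Sahlqvist): ∀x ∀y (Rxy → Ryy) — i.e. shift-reflexivity.
(a): fails — Rnq but not Rqq.
(b): ✓.
(c): fails — Rw0w1 but not Rw1w1.
(d): ✓.
(e): fails — Rvw but not Rww.
Valid on: (b), (d).

(b), (d)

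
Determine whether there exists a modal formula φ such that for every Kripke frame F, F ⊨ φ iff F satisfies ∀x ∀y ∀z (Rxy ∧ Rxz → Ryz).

This is a Sahlqvist condition; the 5 axiom ◇r → □◇r defines it.
Suppose ◇r→□◇r is valid. Take Rxy, Rxz and set V(r)={y}. Then ◇r at x, so □◇r at x, so ◇r at z, so some w with Rzw has r; w=y, i.e. Rzy. By symmetry of the argument, Ryz.

Definable; ◇r → □◇r defines it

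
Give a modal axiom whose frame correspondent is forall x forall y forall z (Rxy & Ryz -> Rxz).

□s → □□s

The condition is transitivity. The 4 schema □s → □□s defines it.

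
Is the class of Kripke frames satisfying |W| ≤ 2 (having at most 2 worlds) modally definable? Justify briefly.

If a class were modally definable it would be closed under disjoint unions (Goldblatt–Thomason).
Any modal formula valid on each of 3 disjoint one-world frames is valid on their disjoint union (validity is preserved under disjoint unions). Each one-world frame has |W|=1≤2, but the union has |W|=3.
Hence having at most 2 worlds is not modally definable.

No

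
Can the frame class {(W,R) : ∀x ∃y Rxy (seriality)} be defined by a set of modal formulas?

Definable; □p → ◇p defines it

This is a Sahlqvist condition; the D axiom □p → ◇p defines it.
Suppose □p→◇p is valid. At any x set V(p)=W. Then □p at x, so ◇p at x, so x has a successor.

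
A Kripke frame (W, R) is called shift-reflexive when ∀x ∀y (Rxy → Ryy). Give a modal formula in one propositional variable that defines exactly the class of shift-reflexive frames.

This is shift-reflexivity; the standard corresponding axiom is T□: □(□p → p).

□(□p → p)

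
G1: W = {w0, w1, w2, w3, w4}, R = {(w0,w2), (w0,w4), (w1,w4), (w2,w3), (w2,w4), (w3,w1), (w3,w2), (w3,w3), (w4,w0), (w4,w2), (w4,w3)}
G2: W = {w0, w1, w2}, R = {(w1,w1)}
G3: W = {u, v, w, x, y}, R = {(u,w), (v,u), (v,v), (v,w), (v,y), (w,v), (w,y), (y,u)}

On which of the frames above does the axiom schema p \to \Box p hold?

G2

The schema corresponds to a generalized confluence (Geach) condition: \forall x \forall z (xRz \to \exists w (x = w \wedge z = w)).
G1: fails — w0Rw2 but w0 ≠ w2.
G2: ✓.
G3: fails — uRw but u ≠ w.
Valid on: G2.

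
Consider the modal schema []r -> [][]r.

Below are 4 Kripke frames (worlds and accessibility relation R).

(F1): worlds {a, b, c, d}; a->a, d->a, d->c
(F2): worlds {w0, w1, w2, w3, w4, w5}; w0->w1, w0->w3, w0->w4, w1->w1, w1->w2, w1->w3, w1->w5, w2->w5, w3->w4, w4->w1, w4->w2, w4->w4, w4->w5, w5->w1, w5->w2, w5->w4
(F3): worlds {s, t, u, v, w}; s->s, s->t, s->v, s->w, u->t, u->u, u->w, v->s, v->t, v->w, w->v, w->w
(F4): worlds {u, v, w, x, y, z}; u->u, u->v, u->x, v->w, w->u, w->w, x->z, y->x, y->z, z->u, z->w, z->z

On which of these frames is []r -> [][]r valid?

Frame correspondent (Sahlqvist): forall x forall y forall z (Rxy & Ryz -> Rxz) — i.e. transitivity.
(F1): holds.
(F2): fails — Rw1w5 and Rw5w4 but not Rw1w4.
(F3): fails — Ruw and Rwv but not Ruv.
(F4): fails — Ruv and Rvw but not Ruw.

(F1)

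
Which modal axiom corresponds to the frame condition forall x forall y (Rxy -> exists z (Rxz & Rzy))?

A defining formula is □□q → □q (the C4 axiom).

□□q → □q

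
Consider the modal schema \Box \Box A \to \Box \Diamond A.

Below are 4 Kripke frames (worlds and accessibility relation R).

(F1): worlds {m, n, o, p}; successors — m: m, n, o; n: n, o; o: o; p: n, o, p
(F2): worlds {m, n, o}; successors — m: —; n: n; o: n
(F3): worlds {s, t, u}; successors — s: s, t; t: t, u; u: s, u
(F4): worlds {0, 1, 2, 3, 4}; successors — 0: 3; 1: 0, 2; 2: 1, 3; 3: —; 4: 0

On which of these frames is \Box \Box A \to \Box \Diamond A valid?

This is the axiom for a generalized confluence (Geach) condition; its first-order frame correspondent is \forall x \forall z (xRz \to \exists w (x R^2 w \wedge zRw)).
(F1): satisfies the condition.
(F2): satisfies the condition.
(F3): satisfies the condition.
(F4): fails — 0R3 but no w with 0R²w and 3Rw.
Valid on: (F1), (F2), (F3).

(F1), (F2), (F3)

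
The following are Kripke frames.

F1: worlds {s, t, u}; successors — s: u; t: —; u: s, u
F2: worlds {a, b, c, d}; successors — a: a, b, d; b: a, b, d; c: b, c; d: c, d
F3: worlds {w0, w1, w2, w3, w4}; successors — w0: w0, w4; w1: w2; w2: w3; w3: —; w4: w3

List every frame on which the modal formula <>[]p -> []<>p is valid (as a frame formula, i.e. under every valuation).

F1, F2

The schema corresponds to convergence: forall x forall y forall z (Rxy & Rxz -> exists w (Ryw & Rzw)).
F1: holds.
F2: holds.
F3: fails — Rw0w4 and Rw0w0 but w4 and w0 have no common successor.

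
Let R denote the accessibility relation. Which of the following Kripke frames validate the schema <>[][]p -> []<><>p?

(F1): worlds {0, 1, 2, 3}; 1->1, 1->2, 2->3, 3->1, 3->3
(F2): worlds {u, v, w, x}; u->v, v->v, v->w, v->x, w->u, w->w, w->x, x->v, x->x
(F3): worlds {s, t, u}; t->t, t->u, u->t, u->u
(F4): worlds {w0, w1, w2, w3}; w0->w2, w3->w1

(F1), (F2), (F3)

The schema corresponds to a generalized confluence (Geach) condition: forall x forall y forall z ((xRy & xRz) -> exists w (y R^2 w & z R^2 w)).
(F1): holds.
(F2): holds.
(F3): holds.
(F4): fails — w0Rw2, w0Rw2 but no w with w2R²w and w2R²w.
Valid on: (F1), (F2), (F3).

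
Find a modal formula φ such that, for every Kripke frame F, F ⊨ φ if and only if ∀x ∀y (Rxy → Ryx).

A defining formula is ψ → □◇ψ (the B axiom).

ψ → □◇ψ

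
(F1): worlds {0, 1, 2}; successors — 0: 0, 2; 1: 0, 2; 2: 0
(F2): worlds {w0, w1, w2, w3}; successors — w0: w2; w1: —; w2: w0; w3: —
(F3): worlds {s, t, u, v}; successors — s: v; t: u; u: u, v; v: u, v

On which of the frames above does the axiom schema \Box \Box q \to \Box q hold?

This is the axiom for density; its first-order frame correspondent is \forall x \forall y (Rxy \to \exists z (Rxz \wedge Rzy)).
(F1): satisfies the condition.
(F2): fails — Rw0w2 but no z with Rw0z and Rzw2.
(F3): satisfies the condition.
Valid on: (F1), (F3).

(F1), (F3)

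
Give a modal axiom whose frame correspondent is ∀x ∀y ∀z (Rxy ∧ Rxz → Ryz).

◇r → □◇r

This is the Euclidean property; the standard corresponding axiom is 5: ◇r → □◇r.
Suppose ◇r→□◇r is valid. Take Rxy, Rxz and set V(r)={y}. Then ◇r at x, so □◇r at x, so ◇r at z, so some w with Rzw has r; w=y, i.e. Rzy. By symmetry of the argument, Ryz.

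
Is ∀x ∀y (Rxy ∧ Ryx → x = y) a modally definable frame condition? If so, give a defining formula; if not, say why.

Any modally definable frame class is closed under surjective bounded morphisms.
The 4-cycle (worlds a,b,c,d with a→b→c→d→a) is antisymmetric. Sending even-indexed worlds to a and odd-indexed worlds to b is a surjective bounded morphism onto the two-world frame with a↔b, which is not antisymmetric.
Hence antisymmetry is not modally definable.

Not modally definable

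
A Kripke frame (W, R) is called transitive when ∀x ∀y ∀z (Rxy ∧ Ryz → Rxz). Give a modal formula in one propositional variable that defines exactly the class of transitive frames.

□p → □□p

The condition is transitivity. The 4 schema □p → □□p defines it.
Suppose □p→□□p is valid. Take Rxy, Ryz and set V(p)={w : Rxw}. Then □p at x, so □□p at x, so □p at y, so p at z, i.e. Rxz.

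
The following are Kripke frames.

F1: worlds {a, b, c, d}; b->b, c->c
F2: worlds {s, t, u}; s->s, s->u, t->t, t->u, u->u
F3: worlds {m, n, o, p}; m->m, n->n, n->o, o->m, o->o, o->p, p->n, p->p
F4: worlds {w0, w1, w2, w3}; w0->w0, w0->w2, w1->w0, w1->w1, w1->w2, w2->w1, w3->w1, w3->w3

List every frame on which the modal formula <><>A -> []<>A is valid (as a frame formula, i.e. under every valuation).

F1

Frame correspondent (Sahlqvist): forall x forall y forall z ((x R^2 y & xRz) -> exists w (y = w & zRw)) — i.e. a generalized confluence (Geach) condition.
F1: holds.
F2: fails — sR²s, sRu but no w with s=w and uRw.
F3: fails — nR²m, nRn but no w with m=w and nRw.
F4: fails — w0R²w0, w0Rw2 but no w with w0=w and w2Rw.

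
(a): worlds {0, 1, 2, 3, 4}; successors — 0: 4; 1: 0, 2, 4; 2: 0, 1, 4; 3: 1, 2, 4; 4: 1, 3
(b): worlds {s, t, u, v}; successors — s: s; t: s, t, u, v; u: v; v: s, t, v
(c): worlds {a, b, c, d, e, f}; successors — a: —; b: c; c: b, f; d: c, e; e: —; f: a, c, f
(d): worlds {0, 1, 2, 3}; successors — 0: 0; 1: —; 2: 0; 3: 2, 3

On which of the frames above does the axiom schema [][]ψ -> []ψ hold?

Frame correspondent (Sahlqvist): forall x forall y (Rxy -> exists z (Rxz & Rzy)) — i.e. density.
(a): fails — R12 but no z with R1z and Rz2.
(b): ✓.
(c): fails — Rbc but no z with Rbz and Rzc.
(d): ✓.

(b), (d)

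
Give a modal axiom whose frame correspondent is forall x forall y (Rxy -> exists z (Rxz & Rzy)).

This is density; the standard corresponding axiom is C4: □□p → □p.

□□p → □p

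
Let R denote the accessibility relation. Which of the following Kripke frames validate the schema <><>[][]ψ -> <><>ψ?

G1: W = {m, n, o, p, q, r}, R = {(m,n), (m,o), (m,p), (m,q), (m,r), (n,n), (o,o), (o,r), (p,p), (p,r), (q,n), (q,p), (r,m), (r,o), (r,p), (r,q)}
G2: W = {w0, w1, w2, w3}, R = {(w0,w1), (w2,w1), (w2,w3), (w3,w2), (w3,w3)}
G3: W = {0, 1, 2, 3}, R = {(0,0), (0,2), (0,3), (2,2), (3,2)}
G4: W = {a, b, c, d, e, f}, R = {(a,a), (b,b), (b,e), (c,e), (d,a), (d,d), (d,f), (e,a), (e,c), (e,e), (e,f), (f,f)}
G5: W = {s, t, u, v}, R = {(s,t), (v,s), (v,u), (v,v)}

The schema corresponds to a generalized confluence (Geach) condition: forall x forall y (x R^2 y -> exists w (y R^2 w & x R^2 w)).
G1: ✓.
G2: fails — w3R²w1 but no w with w1R²w and w3R²w.
G3: ✓.
G4: ✓.
G5: fails — vR²s but no w with sR²w and vR²w.

G1, G3, G4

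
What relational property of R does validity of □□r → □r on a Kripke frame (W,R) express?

density: ∀x ∀y (Rxy → ∃z (Rxz ∧ Rzy))

Suppose □□r→□r is valid. Take Rxy and set V(r)={w : xR²w}. Then □□r at x, so □r at x, so r at y, i.e. ∃z(Rxz∧Rzy).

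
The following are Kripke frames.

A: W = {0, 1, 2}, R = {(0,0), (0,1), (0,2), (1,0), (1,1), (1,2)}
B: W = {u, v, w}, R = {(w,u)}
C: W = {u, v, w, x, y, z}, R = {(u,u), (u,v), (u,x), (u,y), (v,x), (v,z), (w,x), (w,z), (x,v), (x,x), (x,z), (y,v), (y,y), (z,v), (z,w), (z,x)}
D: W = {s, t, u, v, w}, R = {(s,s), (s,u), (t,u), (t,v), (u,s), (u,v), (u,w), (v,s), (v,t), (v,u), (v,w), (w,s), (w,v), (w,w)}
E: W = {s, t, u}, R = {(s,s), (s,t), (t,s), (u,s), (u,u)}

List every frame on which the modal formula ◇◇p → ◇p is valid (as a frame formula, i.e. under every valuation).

Frame correspondent (Sahlqvist): ∀x ∀y ∀z (Rxy ∧ Ryz → Rxz) — i.e. transitivity.
A: ✓.
B: ✓.
C: fails — Ruv and Rvz but not Ruz.
D: fails — Ruv and Rvt but not Rut.
E: fails — Rus and Rst but not Rut.
Valid on: A, B.

A, B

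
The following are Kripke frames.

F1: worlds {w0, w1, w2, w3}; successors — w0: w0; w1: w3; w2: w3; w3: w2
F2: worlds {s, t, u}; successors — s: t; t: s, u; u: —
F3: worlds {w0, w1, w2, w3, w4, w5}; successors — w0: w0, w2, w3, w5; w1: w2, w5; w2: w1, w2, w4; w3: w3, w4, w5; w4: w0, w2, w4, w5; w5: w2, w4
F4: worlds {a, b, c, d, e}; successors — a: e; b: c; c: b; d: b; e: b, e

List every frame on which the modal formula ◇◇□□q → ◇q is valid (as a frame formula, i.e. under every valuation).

F3

This is the axiom for a generalized confluence (Geach) condition; its first-order frame correspondent is ∀x ∀y (xR²y → ∃w (yR²w ∧ xRw)).
F1: fails — w1R²w2 but no w with w2R²w and w1Rw.
F2: fails — sR²s but no w with sR²w and sRw.
F3: holds.
F4: fails — aR²b but no w with bR²w and aRw.
Valid on: F3.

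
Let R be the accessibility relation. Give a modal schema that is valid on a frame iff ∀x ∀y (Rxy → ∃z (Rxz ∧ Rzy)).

□□q → □q

The condition is density. The C4 schema □□q → □q defines it.
Suppose □□q→□q is valid. Take Rxy and set V(q)={w : xR²w}. Then □□q at x, so □q at x, so q at y, i.e. ∃z(Rxz∧Rzy).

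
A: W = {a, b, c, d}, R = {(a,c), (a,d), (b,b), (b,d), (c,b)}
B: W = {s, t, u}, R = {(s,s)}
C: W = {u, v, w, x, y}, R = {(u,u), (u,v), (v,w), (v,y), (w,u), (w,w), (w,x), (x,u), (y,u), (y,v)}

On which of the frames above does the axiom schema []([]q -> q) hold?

This is the axiom for shift-reflexivity; its first-order frame correspondent is forall x forall y (Rxy -> Ryy).
A: fails — Rac but not Rcc.
B: ✓.
C: fails — Ruv but not Rvv.
Valid on: B.

B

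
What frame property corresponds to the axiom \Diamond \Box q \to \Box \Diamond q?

This schema is the .2 axiom.
It corresponds to convergence: \forall x \forall y \forall z (Rxy \wedge Rxz \to \exists w (Ryw \wedge Rzw)).

Convergence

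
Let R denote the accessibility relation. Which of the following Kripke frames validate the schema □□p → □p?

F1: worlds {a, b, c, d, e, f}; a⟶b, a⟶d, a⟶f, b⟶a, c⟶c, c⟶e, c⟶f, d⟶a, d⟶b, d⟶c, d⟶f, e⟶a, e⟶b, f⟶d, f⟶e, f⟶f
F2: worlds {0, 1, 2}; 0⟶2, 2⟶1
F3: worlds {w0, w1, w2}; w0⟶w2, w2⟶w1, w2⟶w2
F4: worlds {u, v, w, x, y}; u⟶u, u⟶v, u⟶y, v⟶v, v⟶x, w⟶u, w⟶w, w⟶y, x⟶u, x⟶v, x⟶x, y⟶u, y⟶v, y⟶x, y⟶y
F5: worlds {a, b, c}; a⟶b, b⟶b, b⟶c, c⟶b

F3, F4, F5

The schema corresponds to density: ∀x ∀y (Rxy → ∃z (Rxz ∧ Rzy)).
F1: fails — Rba but no z with Rbz and Rza.
F2: fails — R21 but no z with R2z and Rz1.
F3: ✓.
F4: ✓.
F5: ✓.
Valid on: F3, F4, F5.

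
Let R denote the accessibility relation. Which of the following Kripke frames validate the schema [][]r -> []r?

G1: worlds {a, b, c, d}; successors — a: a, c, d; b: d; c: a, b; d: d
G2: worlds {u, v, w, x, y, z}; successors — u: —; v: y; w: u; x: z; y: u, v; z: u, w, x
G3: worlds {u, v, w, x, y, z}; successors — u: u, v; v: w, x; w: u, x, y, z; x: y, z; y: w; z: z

The schema corresponds to density: forall x forall y (Rxy -> exists z (Rxz & Rzy)).
G1: fails — Rcb but no z with Rcz and Rzb.
G2: fails — Rwu but no t with Rwt and Rtu.
G3: fails — Rwx but no t with Rwt and Rtx.
Valid on no frame.

none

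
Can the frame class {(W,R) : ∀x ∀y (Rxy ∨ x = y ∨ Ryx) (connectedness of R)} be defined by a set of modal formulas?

No

Modal frame validity is preserved under disjoint unions.
Take 4 disjoint single-world reflexive frames: each is trivially connected, but their disjoint union has 4 worlds with no edge between distinct components, so it is not connected.
Hence connectedness of R is not modally definable.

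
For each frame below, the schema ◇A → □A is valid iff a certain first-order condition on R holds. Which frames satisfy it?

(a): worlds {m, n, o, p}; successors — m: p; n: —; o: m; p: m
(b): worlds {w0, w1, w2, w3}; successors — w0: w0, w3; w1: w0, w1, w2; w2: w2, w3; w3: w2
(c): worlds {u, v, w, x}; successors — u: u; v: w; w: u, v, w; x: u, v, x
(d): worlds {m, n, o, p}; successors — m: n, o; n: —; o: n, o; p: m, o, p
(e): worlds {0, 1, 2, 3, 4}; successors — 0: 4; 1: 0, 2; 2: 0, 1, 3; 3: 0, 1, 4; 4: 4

This is the axiom for partial functionality; its first-order frame correspondent is ∀x ∀y ∀z (Rxy ∧ Rxz → y = z).
(a): condition met.
(b): fails — w0 sees both w0 and w3.
(c): fails — w sees both u and v.
(d): fails — m sees both n and o.
(e): fails — 1 sees both 0 and 2.
Valid on: (a).

(a)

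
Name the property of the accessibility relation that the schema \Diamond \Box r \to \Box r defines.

the Euclidean property

This schema is equivalent to the 5 axiom ◇r → □◇r.
It corresponds to the Euclidean property: \forall x \forall y \forall z (Rxy \wedge Rxz \to Ryz).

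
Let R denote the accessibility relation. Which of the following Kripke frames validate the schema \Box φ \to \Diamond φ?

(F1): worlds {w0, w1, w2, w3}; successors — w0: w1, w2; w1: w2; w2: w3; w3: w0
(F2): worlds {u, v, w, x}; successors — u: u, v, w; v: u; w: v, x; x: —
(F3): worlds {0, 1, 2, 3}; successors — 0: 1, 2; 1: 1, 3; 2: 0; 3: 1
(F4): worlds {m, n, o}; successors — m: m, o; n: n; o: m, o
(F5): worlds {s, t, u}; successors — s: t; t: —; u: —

(F1), (F3), (F4)

Frame correspondent (Sahlqvist): \forall x \exists y Rxy — i.e. seriality.
(F1): satisfies the condition.
(F2): fails — world x has no successor.
(F3): satisfies the condition.
(F4): satisfies the condition.
(F5): fails — world t has no successor.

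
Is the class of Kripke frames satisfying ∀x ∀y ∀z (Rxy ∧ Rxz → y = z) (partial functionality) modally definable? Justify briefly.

Yes: it is partial functionality, defined by the CD schema ◇q → □q.
Suppose ◇q→□q is valid. Take Rxy, Rxz and set V(q)={y}. Then ◇q at x, so □q at x, so q at z, i.e. z=y.

Yes, by ◇q → □q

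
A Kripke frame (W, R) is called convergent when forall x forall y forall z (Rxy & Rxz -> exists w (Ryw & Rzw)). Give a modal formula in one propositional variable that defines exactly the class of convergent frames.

A defining formula is ◇□q → □◇q (the .2 axiom).

◇□q → □◇q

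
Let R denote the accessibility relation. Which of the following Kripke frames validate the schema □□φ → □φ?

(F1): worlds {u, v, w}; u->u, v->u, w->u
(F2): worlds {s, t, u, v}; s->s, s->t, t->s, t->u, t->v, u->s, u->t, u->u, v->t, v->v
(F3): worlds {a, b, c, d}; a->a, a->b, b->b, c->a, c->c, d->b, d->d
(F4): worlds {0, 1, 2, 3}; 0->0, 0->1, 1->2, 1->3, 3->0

Frame correspondent (Sahlqvist): ∀x ∀y (Rxy → ∃z (Rxz ∧ Rzy)) — i.e. density.
(F1): condition met.
(F2): condition met.
(F3): condition met.
(F4): fails — R12 but no z with R1z and Rz2.
Valid on: (F1), (F2), (F3).

(F1), (F2), (F3)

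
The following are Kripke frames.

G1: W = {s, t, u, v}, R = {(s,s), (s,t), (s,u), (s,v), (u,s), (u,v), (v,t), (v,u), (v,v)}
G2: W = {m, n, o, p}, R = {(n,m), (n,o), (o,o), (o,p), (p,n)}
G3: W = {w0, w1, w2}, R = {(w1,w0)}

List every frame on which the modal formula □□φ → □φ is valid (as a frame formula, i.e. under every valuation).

G1

The schema corresponds to density: ∀x ∀y (Rxy → ∃z (Rxz ∧ Rzy)).
G1: holds.
G2: fails — Rpn but no z with Rpz and Rzn.
G3: fails — Rw1w0 but no z with Rw1z and Rzw0.
Valid on: G1.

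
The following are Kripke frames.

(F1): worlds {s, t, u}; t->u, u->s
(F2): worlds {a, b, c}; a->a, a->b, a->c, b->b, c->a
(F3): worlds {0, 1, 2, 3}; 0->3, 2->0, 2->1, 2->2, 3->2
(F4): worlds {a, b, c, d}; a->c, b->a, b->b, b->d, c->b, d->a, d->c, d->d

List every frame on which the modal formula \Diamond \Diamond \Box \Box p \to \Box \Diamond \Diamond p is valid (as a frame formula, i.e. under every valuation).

This is the axiom for a generalized confluence (Geach) condition; its first-order frame correspondent is \forall x \forall y \forall z ((x R^2 y \wedge xRz) \to \exists w (y R^2 w \wedge z R^2 w)).
(F1): fails — tR²s, tRu but no w with sR²w and uR²w.
(F2): ✓.
(F3): fails — 2R²0, 2R1 but no w with 0R²w and 1R²w.
(F4): ✓.
Valid on: (F2), (F4).

(F2), (F4)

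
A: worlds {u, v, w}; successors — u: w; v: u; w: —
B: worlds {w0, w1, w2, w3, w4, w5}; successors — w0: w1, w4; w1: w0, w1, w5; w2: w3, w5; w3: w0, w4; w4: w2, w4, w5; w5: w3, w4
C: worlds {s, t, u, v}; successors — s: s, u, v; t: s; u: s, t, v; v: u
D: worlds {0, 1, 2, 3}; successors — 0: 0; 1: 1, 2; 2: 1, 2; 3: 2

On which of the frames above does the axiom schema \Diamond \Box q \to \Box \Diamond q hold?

D

The schema corresponds to convergence: \forall x \forall y \forall z (Rxy \wedge Rxz \to \exists w (Ryw \wedge Rzw)).
A: fails — Ruw and Ruw but w and w have no common successor.
B: fails — Rw1w5 and Rw1w1 but w5 and w1 have no common successor.
C: fails — Rsv and Rsu but v and u have no common successor.
D: ✓.
Valid on: D.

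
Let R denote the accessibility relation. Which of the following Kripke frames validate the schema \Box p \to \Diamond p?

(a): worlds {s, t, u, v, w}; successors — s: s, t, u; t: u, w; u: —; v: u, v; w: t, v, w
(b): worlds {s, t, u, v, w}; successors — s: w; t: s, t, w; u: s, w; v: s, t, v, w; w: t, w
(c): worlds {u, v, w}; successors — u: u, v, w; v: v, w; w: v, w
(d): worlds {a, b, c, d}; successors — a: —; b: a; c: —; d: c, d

(b), (c)

The schema corresponds to seriality: \forall x \exists y Rxy.
(a): fails — world u has no successor.
(b): satisfies the condition.
(c): satisfies the condition.
(d): fails — world a has no successor.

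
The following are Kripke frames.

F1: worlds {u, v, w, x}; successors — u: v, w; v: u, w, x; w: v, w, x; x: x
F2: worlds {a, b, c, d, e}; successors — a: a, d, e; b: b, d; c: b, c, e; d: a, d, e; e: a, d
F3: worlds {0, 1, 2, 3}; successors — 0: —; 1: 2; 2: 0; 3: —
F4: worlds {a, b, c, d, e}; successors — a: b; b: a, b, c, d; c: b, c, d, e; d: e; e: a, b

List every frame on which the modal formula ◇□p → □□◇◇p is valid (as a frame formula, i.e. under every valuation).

F2

Frame correspondent (Sahlqvist): ∀x ∀y ∀z ((xRy ∧ xR²z) → ∃w (yRw ∧ zR²w)) — i.e. a generalized confluence (Geach) condition.
F1: fails — vRu, vR²x but no t with uRt and xR²t.
F2: satisfies the condition.
F3: fails — 1R2, 1R²0 but no w with 2Rw and 0R²w.
F4: fails — bRd, bR²a but no w with dRw and aR²w.
Valid on: F2.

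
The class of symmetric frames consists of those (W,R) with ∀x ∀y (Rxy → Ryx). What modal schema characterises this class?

This is symmetry; the standard corresponding axiom is B: r → □◇r.

r → □◇r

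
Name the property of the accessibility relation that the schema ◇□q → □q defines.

Equivalently (dual form): ◇q → □◇q.
Suppose ◇q→□◇q is valid. Take Rxy, Rxz and set V(q)={y}. Then ◇q at x, so □◇q at x, so ◇q at z, so some w with Rzw has q; w=y, i.e. Rzy. By symmetry of the argument, Ryz.

the Euclidean property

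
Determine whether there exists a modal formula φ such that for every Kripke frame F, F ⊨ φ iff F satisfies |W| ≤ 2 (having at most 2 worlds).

If a class were modally definable it would be closed under disjoint unions (Goldblatt–Thomason).
Any modal formula valid on each of 3 disjoint one-world frames is valid on their disjoint union (validity is preserved under disjoint unions). Each one-world frame has |W|=1≤2, but the union has |W|=3.
Hence having at most 2 worlds is not modally definable.

Not modally definable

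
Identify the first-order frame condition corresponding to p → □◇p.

Symmetry

Suppose p→□◇p is valid. Take Rxy and set V(p)={x}. Then p at x, so □◇p at x, so ◇p at y, so some z with Ryz has p; z=x, i.e. Ryx.
Conversely, on a frame with symmetry the schema holds at every world under every valuation.
So the correspondent is symmetry.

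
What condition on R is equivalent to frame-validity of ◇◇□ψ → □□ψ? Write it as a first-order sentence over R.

∀x ∀y ∀z ((xR²y ∧ xR²z) → ∃w (yRw ∧ z = w))

This is a Sahlqvist (Geach-type) schema ◇^2□^1ψ → □^2◇^0ψ.
Minimal-valuation argument: fix x; take any y with xR^2y and any z with xR^2z. Set V(ψ) to the set of worlds R-reachable from y in exactly 1 step. Then □^1ψ holds at y, so the antecedent holds at x; validity forces ◇^0ψ at z, giving a w with zR^0w and yR^1w.
First-order correspondent: ∀x ∀y ∀z ((xR²y ∧ xR²z) → ∃w (yRw ∧ z = w)).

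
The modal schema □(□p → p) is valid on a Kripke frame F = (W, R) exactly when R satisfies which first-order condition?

shift-reflexivity

This is the T□ axiom.
Its frame correspondent is shift-reflexivity — ∀x ∀y (Rxy → Ryy).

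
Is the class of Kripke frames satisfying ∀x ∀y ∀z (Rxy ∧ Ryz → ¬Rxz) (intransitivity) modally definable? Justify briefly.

Not definable by any modal formula

Modal frame validity is preserved under surjective bounded morphisms.
The 3-cycle (worlds 0,1,2 with 0→1→2→0) is intransitive. Mapping every world to a single reflexive point • is a surjective bounded morphism; the reflexive point is not intransitive (R••∧R•• but R••).
So no modal formula (or set of formulas) defines exactly the intransitive frames.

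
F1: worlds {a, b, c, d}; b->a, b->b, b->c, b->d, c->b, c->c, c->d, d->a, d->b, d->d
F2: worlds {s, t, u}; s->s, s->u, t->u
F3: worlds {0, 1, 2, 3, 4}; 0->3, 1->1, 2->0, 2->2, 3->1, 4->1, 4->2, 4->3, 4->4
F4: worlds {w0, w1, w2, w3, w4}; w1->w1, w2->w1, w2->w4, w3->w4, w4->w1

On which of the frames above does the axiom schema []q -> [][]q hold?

Frame correspondent (Sahlqvist): forall x forall y forall z (Rxy & Ryz -> Rxz) — i.e. transitivity.
F1: fails — Rcd and Rda but not Rca.
F2: satisfies the condition.
F3: fails — R20 and R03 but not R23.
F4: fails — Rw3w4 and Rw4w1 but not Rw3w1.
Valid on: F2.

F2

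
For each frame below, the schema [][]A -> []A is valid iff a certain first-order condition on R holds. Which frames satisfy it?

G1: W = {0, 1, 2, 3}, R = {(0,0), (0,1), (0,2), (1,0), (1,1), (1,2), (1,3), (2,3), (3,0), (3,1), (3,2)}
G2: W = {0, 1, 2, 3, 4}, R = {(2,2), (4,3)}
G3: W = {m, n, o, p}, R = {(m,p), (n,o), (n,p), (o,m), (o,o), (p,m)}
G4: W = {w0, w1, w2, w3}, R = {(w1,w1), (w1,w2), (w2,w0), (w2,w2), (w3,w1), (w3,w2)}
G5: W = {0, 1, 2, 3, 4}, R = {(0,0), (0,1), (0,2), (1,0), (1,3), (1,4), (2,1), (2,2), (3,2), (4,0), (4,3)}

This is the axiom for density; its first-order frame correspondent is forall x forall y (Rxy -> exists z (Rxz & Rzy)).
G1: fails — R23 but no z with R2z and Rz3.
G2: fails — R43 but no z with R4z and Rz3.
G3: fails — Rpm but no z with Rpz and Rzm.
G4: satisfies the condition.
G5: fails — R43 but no z with R4z and Rz3.

G4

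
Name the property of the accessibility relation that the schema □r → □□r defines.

transitivity: ∀x ∀y ∀z (Rxy ∧ Ryz → Rxz)

Suppose □r→□□r is valid. Take Rxy, Ryz and set V(r)={w : Rxw}. Then □r at x, so □□r at x, so □r at y, so r at z, i.e. Rxz.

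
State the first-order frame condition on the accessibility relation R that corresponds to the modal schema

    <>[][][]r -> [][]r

This is a Sahlqvist (Geach-type) schema ◇^1□^3r → □^2◇^0r.
Minimal-valuation argument: fix x; take any y with xR^1y and any z with xR^2z. Set V(r) to the set of worlds R-reachable from y in exactly 3 steps. Then □^3r holds at y, so the antecedent holds at x; validity forces ◇^0r at z, giving a w with zR^0w and yR^3w.
First-order correspondent: forall x forall y forall z ((xRy & x R^2 z) -> exists w (y R^3 w & z = w)).

forall x forall y forall z ((xRy & x R^2 z) -> exists w (y R^3 w & z = w))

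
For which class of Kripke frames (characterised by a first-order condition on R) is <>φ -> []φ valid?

Suppose ◇φ→□φ is valid. Take Rxy, Rxz and set V(φ)={y}. Then ◇φ at x, so □φ at x, so φ at z, i.e. z=y.

Partial functionality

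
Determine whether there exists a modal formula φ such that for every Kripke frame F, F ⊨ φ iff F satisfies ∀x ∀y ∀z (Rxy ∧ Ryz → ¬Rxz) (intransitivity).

No — not modally definable

Any modally definable frame class is closed under surjective bounded morphisms.
The 5-cycle (worlds w0,w1,w2,w3,w4 with w0→w1→w2→w3→w4→w0) is intransitive. Mapping every world to a single reflexive point • is a surjective bounded morphism; the reflexive point is not intransitive (R••∧R•• but R••).
So the class is not modally definable.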